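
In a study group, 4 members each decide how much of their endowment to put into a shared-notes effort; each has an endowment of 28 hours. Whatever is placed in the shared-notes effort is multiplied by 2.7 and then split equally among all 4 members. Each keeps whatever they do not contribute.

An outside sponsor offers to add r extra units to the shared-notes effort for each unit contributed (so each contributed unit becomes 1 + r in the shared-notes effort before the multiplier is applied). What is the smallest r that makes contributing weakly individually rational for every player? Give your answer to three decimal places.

With matching at rate r, one contributed unit becomes (1 + r) in the shared-notes effort and returns 2.7 × (1 + r) / 4 to the contributor.
Setting this equal to 1: 1 + r = 4/2.7 = 1.4815.
So the minimum matching rate is r = 1.4815 − 1 = 0.481.

0.481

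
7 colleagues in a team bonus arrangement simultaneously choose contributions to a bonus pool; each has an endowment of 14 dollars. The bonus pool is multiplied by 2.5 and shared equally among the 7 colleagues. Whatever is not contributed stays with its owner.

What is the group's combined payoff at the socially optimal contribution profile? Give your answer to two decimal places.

Each contributed unit returns 2.500 to the group as a whole (0.3571 to each of 7 players), which exceeds 1, so the social optimum is full contribution: group total = 2.500 × 98 = 245.00.

245.00 dollars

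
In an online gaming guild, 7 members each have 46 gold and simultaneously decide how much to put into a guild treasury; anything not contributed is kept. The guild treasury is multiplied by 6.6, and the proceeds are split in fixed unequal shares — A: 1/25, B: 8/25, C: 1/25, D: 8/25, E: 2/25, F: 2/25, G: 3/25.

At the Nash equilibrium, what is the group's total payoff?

837.20 gold

Each unit j contributes comes back to j as 6.6 × (j's share), so j prefers to contribute only if that share exceeds 1/6.6 = 0.1515; otherwise keeping the unit dominates.
B and D clear that bar, contributing 46 each; the remaining 5 contribute 0. Total contributed: 92.
The guild treasury pays out 6.6 × 92 = 607.20 in total (split across the unequal shares, but the aggregate is all that matters for the group sum).
The 5 free-riders keep 46 each, adding 230. Group total = 230 + 607.20 = 837.20.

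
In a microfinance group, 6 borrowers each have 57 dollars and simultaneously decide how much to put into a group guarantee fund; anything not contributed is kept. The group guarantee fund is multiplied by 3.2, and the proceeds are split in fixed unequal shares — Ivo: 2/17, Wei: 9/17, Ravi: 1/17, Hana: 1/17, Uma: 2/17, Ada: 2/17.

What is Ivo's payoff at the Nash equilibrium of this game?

A player with share s gets back 3.2·s per unit contributed, so full contribution is dominant for anyone with s > 1/3.2 = 0.3125 and zero contribution is dominant for anyone below.
The only share above 0.3125 is Wei's 9/17, contributing 57; the remaining 5 contribute 0. Total contributed: 57.
Ivo keeps 57 and receives 3.2 × 57 × 2/17 = 21.46 from the group guarantee fund, for a payoff of 78.46.

78.46 dollars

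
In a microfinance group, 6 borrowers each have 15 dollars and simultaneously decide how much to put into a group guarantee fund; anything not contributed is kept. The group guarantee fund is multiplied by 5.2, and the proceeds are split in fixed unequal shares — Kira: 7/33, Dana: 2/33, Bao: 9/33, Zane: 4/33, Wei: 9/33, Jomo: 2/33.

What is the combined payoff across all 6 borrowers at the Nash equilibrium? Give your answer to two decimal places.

279.00 dollars

For player j, contributing a unit is worthwhile iff 5.2 × (j's share) ≥ 1, i.e. iff j's share is at least 0.1923.
Kira, Bao and Wei are above the threshold, contributing 15 each; the remaining 3 contribute 0. Total contributed: 45.
The group guarantee fund pays out 5.2 × 45 = 234.00 in total (split across the unequal shares, but the aggregate is all that matters for the group sum).
The 3 free-riders keep 15 each, adding 45. Group total = 45 + 234.00 = 279.00.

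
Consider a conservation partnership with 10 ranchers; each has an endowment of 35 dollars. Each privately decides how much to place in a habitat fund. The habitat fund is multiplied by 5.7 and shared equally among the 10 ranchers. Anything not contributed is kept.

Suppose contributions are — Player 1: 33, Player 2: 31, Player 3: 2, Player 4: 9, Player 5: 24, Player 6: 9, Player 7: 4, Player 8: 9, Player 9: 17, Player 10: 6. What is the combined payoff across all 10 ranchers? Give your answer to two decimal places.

Total contributed: 33 + 31 + 2 + 9 + 24 + 9 + 4 + 9 + 17 + 6 = 144; total kept: 10 × 35 − 144 = 206.
The habitat fund pays out 5.7 × 144 = 820.80 in aggregate.
Group total = 206 + 820.80 = 1026.80.

1026.80 dollars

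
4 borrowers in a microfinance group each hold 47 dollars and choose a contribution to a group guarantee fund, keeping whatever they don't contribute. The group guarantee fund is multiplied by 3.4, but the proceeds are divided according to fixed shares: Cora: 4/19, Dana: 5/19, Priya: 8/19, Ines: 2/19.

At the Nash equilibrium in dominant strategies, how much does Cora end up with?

80.64 dollars

A player with share s gets back 3.4·s per unit contributed, so full contribution is dominant for anyone with s > 1/3.4 = 0.2941 and zero contribution is dominant for anyone below.
The only share above 0.2941 is Priya's 8/19, contributing 47; the remaining 3 contribute 0. Total contributed: 47.
Cora keeps 47 and receives 3.4 × 47 × 4/19 = 33.64 from the group guarantee fund, for a payoff of 80.64.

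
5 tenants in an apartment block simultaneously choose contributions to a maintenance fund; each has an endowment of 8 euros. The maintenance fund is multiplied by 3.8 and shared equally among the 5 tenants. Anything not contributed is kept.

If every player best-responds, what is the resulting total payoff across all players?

Each contributed unit returns 3.8/5 = 0.7600 to its contributor — below 1 — so contributing 0 is dominant for every player. At the Nash equilibrium everyone keeps their 8, and the group total is 5 × 8 = 40.

40.00 euros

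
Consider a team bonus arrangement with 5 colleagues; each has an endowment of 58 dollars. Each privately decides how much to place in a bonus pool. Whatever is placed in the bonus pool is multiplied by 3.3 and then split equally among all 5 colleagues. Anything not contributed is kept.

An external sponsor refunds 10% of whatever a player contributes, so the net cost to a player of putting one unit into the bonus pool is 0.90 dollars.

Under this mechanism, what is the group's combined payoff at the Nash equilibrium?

Even with the mechanism, each unit contributed returns only (3.3/5) / 0.90 = 0.7333 per unit of net cost, so contributing nothing is still dominant.
Everyone keeps their endowment and the group total is 5 × 58 = 290.

290.00 dollars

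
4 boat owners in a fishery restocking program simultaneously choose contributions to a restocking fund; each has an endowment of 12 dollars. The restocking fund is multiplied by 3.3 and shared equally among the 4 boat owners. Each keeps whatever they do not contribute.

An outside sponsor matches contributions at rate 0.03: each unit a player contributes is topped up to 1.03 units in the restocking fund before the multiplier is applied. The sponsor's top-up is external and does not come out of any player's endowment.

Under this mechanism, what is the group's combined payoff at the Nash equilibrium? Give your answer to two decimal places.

48.00 dollars

Even with the mechanism, each unit contributed returns only 3.3 × 1.03 / 4 = 0.8498 per unit of net cost, so contributing nothing is still dominant.
At the Nash equilibrium no one contributes; group total payoff = 4 × 12 = 48.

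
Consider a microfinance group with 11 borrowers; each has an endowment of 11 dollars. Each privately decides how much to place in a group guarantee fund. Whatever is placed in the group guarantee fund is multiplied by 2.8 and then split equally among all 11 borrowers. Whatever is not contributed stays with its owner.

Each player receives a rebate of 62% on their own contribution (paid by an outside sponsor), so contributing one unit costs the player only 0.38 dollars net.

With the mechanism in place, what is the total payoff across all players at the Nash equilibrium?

The effective private return is (2.8/11) / 0.38 = 0.6699, which is still under 1, so the mechanism doesn't change anyone's dominant strategy: zero contribution.
At the Nash equilibrium no one contributes; group total payoff = 11 × 11 = 121.

121.00 dollars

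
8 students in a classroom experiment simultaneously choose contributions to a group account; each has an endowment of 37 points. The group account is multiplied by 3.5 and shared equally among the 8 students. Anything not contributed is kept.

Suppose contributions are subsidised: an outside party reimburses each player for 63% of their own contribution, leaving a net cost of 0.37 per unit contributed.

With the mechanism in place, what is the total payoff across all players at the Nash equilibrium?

Under the mechanism each unit contributed yields (3.5/8) / 0.37 = 1.1824 back to its contributor per unit of net cost, which exceeds 1, making full contribution the dominant choice for everyone.
At the Nash equilibrium everyone contributes 37. Group total payoff = 8 × (37 × 0.63 + 3.5 × 37) = 1222.48.

1222.48 points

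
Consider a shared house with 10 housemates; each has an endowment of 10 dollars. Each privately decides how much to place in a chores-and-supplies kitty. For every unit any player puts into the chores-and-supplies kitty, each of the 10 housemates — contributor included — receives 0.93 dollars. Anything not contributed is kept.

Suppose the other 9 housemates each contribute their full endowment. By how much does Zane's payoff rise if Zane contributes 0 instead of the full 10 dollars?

Switching from a contribution of 10 to 0 lets Zane keep an extra 10 dollars, but lowers the chores-and-supplies kitty by 10, which costs Zane their own share of that drop: 0.93 × 10 = 9.30.
Net gain = 10 − 9.30 = 0.70. The private return per contributed unit (0.93) is below 1, so free-riding is indeed the best response regardless of what the others do.

0.70 dollars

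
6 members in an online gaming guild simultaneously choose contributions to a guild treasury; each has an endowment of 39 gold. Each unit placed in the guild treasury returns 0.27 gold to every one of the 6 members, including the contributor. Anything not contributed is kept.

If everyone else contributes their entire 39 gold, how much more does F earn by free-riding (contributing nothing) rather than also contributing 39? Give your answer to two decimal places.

28.47 gold

Switching from a contribution of 39 to 0 lets F keep an extra 39 gold, but lowers the guild treasury by 39, which costs F their own share of that drop: 0.27 × 39 = 10.53.
Net gain = 39 − 10.53 = 28.47. The private return per contributed unit (0.27) is below 1, so free-riding is indeed the best response regardless of what the others do.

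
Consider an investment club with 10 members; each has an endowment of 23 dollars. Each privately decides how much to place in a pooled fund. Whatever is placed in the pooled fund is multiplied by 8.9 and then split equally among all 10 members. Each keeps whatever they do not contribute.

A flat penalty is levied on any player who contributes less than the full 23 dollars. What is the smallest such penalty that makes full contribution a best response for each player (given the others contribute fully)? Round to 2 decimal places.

2.53 dollars

Given the others contribute fully, the best deviation is to contribute 0 (any partial contribution still incurs the fine and gives up units whose private return 0.8900 is below 1).
Deviating from 23 to 0 saves 23 dollars but forfeits the deviator's share of the drop in the pooled fund: 8.9/10 × 23 = 20.47.
So the deviation gain is 23 − 20.47 = 2.53, and the fine must be at least 2.53 dollars to wipe it out.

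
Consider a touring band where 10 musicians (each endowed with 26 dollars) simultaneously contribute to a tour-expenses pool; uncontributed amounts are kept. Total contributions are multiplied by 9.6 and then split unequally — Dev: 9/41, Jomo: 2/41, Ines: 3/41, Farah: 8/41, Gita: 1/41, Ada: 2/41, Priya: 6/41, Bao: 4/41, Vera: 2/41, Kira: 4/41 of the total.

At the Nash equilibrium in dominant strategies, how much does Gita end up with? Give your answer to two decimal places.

Player j's private return per contributed unit is 9.6 × (j's share). Contributing is weakly dominant for j when that share is at least 1/9.6 = 0.1042, and contributing 0 is dominant otherwise.
Dev, Farah and Priya clear that bar, contributing 26 each; the remaining 7 contribute 0. Total contributed: 78.
Gita keeps 26 and receives 9.6 × 78 × 1/41 = 18.26 from the tour-expenses pool, for a payoff of 44.26.

44.26 dollars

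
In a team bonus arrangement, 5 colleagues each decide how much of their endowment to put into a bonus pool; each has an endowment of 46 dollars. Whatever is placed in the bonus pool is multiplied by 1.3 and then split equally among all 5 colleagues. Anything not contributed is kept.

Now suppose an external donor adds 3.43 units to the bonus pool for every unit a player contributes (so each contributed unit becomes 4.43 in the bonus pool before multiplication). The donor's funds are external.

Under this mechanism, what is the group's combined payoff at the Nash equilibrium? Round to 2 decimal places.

1324.57 dollars

The effective private return per unit is now 1.3 × 4.43 / 5 = 1.1518 > 1, so every player's dominant strategy flips to full contribution.
So the Nash equilibrium is full contribution by all 5; the group earns 1.3 × 4.43 × 230 = 1324.57.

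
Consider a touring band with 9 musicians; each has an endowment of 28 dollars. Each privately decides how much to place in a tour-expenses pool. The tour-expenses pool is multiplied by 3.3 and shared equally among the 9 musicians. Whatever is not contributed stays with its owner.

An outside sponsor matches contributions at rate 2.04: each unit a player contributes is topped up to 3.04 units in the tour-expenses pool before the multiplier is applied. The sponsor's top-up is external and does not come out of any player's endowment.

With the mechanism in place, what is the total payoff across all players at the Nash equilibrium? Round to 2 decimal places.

Under the mechanism each unit contributed yields 3.3 × 3.04 / 9 = 1.1147 back to its contributor per unit of net cost, which exceeds 1, making full contribution the dominant choice for everyone.
At the Nash equilibrium everyone contributes 28. Group total payoff = 3.3 × 3.04 × 252 = 2528.06.

2528.06 dollars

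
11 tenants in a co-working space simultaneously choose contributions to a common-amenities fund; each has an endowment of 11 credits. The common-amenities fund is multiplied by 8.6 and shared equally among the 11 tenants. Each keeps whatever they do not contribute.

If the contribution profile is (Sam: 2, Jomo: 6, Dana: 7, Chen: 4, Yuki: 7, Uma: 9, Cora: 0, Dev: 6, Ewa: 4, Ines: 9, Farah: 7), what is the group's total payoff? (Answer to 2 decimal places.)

584.60 credits

Total contributed: 2 + 6 + 7 + 4 + 7 + 9 + 0 + 6 + 4 + 9 + 7 = 61; total kept: 11 × 11 − 61 = 60.
The common-amenities fund pays out 8.6 × 61 = 524.60 in aggregate.
Group total = 60 + 524.60 = 584.60.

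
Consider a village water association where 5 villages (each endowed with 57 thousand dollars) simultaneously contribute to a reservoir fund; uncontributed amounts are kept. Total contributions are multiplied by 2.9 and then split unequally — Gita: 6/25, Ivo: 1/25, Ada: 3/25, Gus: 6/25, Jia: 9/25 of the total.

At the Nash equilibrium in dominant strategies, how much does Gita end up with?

Player j's private return per contributed unit is 2.9 × (j's share). Contributing is weakly dominant for j when that share is at least 1/2.9 = 0.3448, and contributing 0 is dominant otherwise.
Jia alone (share 9/25) is above the threshold, contributing 57; the remaining 4 contribute 0. Total contributed: 57.
Gita keeps 57 and receives 2.9 × 57 × 6/25 = 39.67 from the reservoir fund, for a payoff of 96.67.

96.67 thousand dollars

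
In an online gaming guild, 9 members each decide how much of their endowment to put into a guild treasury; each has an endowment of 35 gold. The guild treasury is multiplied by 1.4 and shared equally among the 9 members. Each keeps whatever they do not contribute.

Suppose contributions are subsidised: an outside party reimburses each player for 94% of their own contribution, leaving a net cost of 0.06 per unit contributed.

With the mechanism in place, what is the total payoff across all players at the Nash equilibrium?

With the mechanism, a contributed unit returns (1.4/9) / 0.06 = 2.5926 per unit of net cost to the contributor — now above 1 — so contributing fully is weakly dominant for every player.
So the Nash equilibrium is full contribution by all 9; the group earns 9 × (35 × 0.94 + 1.4 × 35) = 737.10.

737.10 gold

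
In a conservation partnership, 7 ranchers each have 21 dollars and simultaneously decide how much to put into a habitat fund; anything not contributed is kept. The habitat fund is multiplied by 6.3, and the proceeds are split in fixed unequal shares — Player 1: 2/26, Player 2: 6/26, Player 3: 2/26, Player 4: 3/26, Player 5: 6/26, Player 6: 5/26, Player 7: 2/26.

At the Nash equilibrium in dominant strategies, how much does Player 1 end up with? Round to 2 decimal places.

51.53 dollars

A player with share s gets back 6.3·s per unit contributed, so full contribution is dominant for anyone with s > 1/6.3 = 0.1587 and zero contribution is dominant for anyone below.
The shares above 0.1587 belong to Player 2, Player 5 and Player 6, contributing 21 each; the remaining 4 contribute 0. Total contributed: 63.
Player 1 keeps 21 and receives 6.3 × 63 × 2/26 = 30.53 from the habitat fund, for a payoff of 51.53.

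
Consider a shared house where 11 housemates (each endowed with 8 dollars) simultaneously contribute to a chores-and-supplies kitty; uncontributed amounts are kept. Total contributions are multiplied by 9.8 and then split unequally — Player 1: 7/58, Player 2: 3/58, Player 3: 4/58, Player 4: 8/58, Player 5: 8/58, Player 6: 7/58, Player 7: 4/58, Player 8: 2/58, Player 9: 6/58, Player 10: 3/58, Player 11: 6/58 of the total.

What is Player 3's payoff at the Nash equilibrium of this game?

40.44 dollars

For player j, contributing a unit is worthwhile iff 9.8 × (j's share) ≥ 1, i.e. iff j's share is at least 0.1020.
Player 1, Player 4, Player 5, Player 6, Player 9 and Player 11 clear that bar, contributing 8 each; the remaining 5 contribute 0. Total contributed: 48.
Player 3 keeps 8 and receives 9.8 × 48 × 4/58 = 32.44 from the chores-and-supplies kitty, for a payoff of 40.44.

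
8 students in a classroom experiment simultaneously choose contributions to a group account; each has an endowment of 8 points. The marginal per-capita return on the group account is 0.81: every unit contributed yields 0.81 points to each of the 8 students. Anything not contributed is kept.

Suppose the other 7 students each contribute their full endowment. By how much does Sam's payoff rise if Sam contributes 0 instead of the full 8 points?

Switching from a contribution of 8 to 0 lets Sam keep an extra 8 points, but lowers the group account by 8, which costs Sam their own share of that drop: 0.81 × 8 = 6.48.
Net gain = 8 − 6.48 = 1.52. The private return per contributed unit (0.81) is below 1, so free-riding is indeed the best response regardless of what the others do.

1.52 points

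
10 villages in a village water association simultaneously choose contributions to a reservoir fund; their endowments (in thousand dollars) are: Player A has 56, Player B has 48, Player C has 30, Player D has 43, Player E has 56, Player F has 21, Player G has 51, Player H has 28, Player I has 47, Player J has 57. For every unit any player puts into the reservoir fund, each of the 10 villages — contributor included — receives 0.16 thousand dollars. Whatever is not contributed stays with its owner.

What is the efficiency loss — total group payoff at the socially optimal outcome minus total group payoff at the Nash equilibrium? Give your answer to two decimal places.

262.20 thousand dollars

The private return per contributed unit is 0.16 < 1 for everyone, so the Nash equilibrium is zero contribution and the group total is Σ E_j = 56 + 48 + 30 + 43 + 56 + 21 + 51 + 28 + 47 + 57 = 437.
Each contributed unit returns 1.600 to the group, so the social optimum is full contribution by everyone: group total = 1.600 × 437 = 699.20.
Efficiency loss = (1.600 − 1) × 437 = 262.20.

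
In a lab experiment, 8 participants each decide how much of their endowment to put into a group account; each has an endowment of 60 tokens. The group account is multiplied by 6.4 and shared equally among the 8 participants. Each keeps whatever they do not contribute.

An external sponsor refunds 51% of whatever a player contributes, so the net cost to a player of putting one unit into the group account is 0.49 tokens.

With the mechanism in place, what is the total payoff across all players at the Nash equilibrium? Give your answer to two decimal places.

With the mechanism, a contributed unit returns (6.4/8) / 0.49 = 1.6327 per unit of net cost to the contributor — now above 1 — so contributing fully is weakly dominant for every player.
So the Nash equilibrium is full contribution by all 8; the group earns 8 × (60 × 0.51 + 6.4 × 60) = 3316.80.

3316.80 tokens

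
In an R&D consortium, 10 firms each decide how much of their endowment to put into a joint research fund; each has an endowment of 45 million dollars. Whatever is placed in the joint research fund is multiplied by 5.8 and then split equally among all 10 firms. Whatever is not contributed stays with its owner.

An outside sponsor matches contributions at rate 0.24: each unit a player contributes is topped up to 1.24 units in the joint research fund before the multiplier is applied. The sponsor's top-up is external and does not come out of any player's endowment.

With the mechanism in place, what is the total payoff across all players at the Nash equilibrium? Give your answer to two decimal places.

The effective private return is 5.8 × 1.24 / 10 = 0.7192, which is still under 1, so the mechanism doesn't change anyone's dominant strategy: zero contribution.
Everyone keeps their endowment and the group total is 10 × 45 = 450.

450.00 million dollars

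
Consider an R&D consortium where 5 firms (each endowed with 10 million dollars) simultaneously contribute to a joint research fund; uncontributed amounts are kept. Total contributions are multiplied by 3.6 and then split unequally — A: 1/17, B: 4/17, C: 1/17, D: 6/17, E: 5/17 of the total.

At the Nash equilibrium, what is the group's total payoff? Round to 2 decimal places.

For player j, contributing a unit is worthwhile iff 3.6 × (j's share) ≥ 1, i.e. iff j's share is at least 0.2778.
The shares above 0.2778 belong to D and E, contributing 10 each; the remaining 3 contribute 0. Total contributed: 20.
The joint research fund pays out 3.6 × 20 = 72.00 in total (split across the unequal shares, but the aggregate is all that matters for the group sum).
The 3 free-riders keep 10 each, adding 30. Group total = 30 + 72.00 = 102.00.

102.00 million dollars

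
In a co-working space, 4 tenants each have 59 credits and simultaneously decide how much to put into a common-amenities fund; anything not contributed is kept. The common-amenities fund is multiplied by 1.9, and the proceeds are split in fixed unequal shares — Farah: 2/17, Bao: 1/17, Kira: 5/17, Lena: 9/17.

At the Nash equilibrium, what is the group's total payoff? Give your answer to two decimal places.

Each unit j contributes comes back to j as 1.9 × (j's share), so j prefers to contribute only if that share exceeds 1/1.9 = 0.5263; otherwise keeping the unit dominates.
The only share above 0.5263 is Lena's 9/17, contributing 59; the remaining 3 contribute 0. Total contributed: 59.
The common-amenities fund pays out 1.9 × 59 = 112.10 in total (split across the unequal shares, but the aggregate is all that matters for the group sum).
The 3 free-riders keep 59 each, adding 177. Group total = 177 + 112.10 = 289.10.

289.10 credits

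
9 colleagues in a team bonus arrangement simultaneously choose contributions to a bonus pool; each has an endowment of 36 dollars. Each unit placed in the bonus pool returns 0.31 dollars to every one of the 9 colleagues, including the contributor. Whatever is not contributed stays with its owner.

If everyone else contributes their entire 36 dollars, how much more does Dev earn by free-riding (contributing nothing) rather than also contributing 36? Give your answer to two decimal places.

24.84 dollars

Switching from a contribution of 36 to 0 lets Dev keep an extra 36 dollars, but lowers the bonus pool by 36, which costs Dev their own share of that drop: 0.31 × 36 = 11.16.
Net gain = 36 − 11.16 = 24.84. The private return per contributed unit (0.31) is below 1, so free-riding is indeed the best response regardless of what the others do.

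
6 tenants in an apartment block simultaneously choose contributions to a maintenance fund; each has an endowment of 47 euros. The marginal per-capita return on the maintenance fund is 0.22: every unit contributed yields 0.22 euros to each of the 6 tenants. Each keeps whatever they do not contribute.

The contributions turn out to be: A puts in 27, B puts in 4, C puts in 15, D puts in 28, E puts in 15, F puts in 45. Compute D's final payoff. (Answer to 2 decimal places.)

48.48 euros

Total contributed: 27 + 4 + 15 + 28 + 15 + 45 = 134.
Each receives 0.22 × 134 = 29.48 from the maintenance fund.
D keeps 47 − 28 = 19, so D's payoff is 19 + 29.48 = 48.48.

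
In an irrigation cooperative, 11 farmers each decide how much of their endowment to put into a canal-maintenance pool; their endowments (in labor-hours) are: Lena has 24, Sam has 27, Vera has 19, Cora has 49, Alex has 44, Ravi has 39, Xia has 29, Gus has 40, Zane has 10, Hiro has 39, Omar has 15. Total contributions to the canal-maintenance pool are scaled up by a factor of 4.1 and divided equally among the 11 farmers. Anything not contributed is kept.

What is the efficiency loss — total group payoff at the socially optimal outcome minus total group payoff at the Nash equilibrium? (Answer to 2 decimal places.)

The private return per contributed unit is 4.1/11 = 0.3727 < 1 for every player regardless of endowment, so the Nash equilibrium is zero contribution and the group total is Σ E_j = 24 + 27 + 19 + 49 + 44 + 39 + 29 + 40 + 10 + 39 + 15 = 335.
Each contributed unit returns 4.100 to the group, so the social optimum is full contribution by everyone: group total = 4.100 × 335 = 1373.50.
Efficiency loss = (4.100 − 1) × 335 = 1038.50.

1038.50 labor-hours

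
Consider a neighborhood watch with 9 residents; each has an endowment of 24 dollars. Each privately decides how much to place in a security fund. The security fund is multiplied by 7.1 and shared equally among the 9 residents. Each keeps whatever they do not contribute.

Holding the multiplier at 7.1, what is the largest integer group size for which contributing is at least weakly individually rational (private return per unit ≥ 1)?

7

Private return per unit is 7.1/(group size), which is ≥ 1 whenever the group size is ≤ 7.1.
The largest such integer is 7.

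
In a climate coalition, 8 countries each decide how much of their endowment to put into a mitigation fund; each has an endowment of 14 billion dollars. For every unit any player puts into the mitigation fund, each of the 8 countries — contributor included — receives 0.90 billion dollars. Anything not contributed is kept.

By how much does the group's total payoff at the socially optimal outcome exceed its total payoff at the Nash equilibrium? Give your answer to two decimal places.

The private return per contributed unit is 0.90 < 1, so contributing 0 is dominant for every player. At the Nash equilibrium everyone keeps their 14, and the group total is 8 × 14 = 112.
Each contributed unit returns 7.200 to the group as a whole (0.90 to each of 8 players), which exceeds 1, so the social optimum is full contribution: group total = 7.200 × 112 = 806.40.
Efficiency loss = 806.40 − 112 = 694.40.

694.40 billion dollars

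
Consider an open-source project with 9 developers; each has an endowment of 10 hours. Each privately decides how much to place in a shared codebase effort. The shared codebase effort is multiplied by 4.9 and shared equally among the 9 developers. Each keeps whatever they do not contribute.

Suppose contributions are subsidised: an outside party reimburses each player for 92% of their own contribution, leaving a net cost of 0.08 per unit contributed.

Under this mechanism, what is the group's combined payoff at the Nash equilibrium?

523.80 hours

Under the mechanism each unit contributed yields (4.9/9) / 0.08 = 6.8056 back to its contributor per unit of net cost, which exceeds 1, making full contribution the dominant choice for everyone.
So the Nash equilibrium is full contribution by all 9; the group earns 9 × (10 × 0.92 + 4.9 × 10) = 523.80.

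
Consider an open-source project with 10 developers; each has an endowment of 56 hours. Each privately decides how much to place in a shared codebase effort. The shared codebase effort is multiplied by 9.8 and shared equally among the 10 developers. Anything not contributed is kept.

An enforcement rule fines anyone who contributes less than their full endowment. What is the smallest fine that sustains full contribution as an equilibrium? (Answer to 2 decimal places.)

1.12 hours

Given the others contribute fully, the best deviation is to contribute 0 (any partial contribution still incurs the fine and gives up units whose private return 0.9800 is below 1).
Deviating from 56 to 0 saves 56 hours but forfeits the deviator's share of the drop in the shared codebase effort: 9.8/10 × 56 = 54.88.
So the deviation gain is 56 − 54.88 = 1.12, and the fine must be at least 1.12 hours to wipe it out.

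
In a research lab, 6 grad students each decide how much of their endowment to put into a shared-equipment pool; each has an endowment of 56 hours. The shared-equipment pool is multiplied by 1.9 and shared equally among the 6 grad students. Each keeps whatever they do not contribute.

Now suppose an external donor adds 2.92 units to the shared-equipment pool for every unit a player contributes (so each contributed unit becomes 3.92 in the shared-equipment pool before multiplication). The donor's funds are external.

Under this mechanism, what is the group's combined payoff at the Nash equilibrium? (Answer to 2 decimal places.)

2502.53 hours

Under the mechanism each unit contributed yields 1.9 × 3.92 / 6 = 1.2413 back to its contributor per unit of net cost, which exceeds 1, making full contribution the dominant choice for everyone.
At the Nash equilibrium everyone contributes 56. Group total payoff = 1.9 × 3.92 × 336 = 2502.53.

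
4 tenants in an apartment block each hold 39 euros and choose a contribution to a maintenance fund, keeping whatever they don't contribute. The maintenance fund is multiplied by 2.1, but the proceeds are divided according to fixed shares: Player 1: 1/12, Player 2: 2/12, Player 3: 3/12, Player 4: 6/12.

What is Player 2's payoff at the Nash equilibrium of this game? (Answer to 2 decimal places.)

Player j's private return per contributed unit is 2.1 × (j's share). Contributing is weakly dominant for j when that share is at least 1/2.1 = 0.4762, and contributing 0 is dominant otherwise.
Player 4 alone (share 6/12) is above the threshold, contributing 39; the remaining 3 contribute 0. Total contributed: 39.
Player 2 keeps 39 and receives 2.1 × 39 × 2/12 = 13.65 from the maintenance fund, for a payoff of 52.65.

52.65 euros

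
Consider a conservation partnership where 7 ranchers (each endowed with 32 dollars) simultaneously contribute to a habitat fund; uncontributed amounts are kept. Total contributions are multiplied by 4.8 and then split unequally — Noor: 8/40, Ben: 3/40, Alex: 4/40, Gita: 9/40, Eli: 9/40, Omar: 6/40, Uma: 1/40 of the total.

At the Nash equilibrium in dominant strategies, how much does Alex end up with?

A player with share s gets back 4.8·s per unit contributed, so full contribution is dominant for anyone with s > 1/4.8 = 0.2083 and zero contribution is dominant for anyone below.
Gita and Eli are above the threshold, contributing 32 each; the remaining 5 contribute 0. Total contributed: 64.
Alex keeps 32 and receives 4.8 × 64 × 4/40 = 30.72 from the habitat fund, for a payoff of 62.72.

62.72 dollars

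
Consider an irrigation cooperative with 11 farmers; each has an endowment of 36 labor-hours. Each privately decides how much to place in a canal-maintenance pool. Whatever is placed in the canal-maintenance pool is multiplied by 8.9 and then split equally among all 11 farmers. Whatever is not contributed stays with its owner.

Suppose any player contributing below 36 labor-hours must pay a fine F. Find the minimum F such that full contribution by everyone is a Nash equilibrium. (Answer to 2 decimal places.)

6.87 labor-hours

Given the others contribute fully, the best deviation is to contribute 0 (any partial contribution still incurs the fine and gives up units whose private return 0.8091 is below 1).
Deviating from 36 to 0 saves 36 labor-hours but forfeits the deviator's share of the drop in the canal-maintenance pool: 8.9/11 × 36 = 29.13.
So the deviation gain is 36 − 29.13 = 6.87, and the fine must be at least 6.87 labor-hours to wipe it out.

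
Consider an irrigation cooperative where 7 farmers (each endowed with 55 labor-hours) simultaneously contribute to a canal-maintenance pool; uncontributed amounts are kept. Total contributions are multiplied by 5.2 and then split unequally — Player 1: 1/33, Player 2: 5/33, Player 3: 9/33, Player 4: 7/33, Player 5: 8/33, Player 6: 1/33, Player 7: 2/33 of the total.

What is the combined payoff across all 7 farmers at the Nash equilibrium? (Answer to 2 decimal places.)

Player j's private return per contributed unit is 5.2 × (j's share). Contributing is weakly dominant for j when that share is at least 1/5.2 = 0.1923, and contributing 0 is dominant otherwise.
Player 3, Player 4 and Player 5 clear that bar, contributing 55 each; the remaining 4 contribute 0. Total contributed: 165.
The canal-maintenance pool pays out 5.2 × 165 = 858.00 in total (split across the unequal shares, but the aggregate is all that matters for the group sum).
The 4 free-riders keep 55 each, adding 220. Group total = 220 + 858.00 = 1078.00.

1078.00 labor-hours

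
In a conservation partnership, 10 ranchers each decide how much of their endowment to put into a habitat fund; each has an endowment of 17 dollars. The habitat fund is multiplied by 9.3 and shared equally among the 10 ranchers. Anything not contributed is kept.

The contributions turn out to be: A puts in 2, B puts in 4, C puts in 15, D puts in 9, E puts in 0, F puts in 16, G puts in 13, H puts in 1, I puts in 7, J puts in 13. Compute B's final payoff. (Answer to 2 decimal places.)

Total contributed: 2 + 4 + 15 + 9 + 0 + 16 + 13 + 1 + 7 + 13 = 80.
Each receives 9.3 × 80 / 10 = 74.40 from the habitat fund.
B keeps 17 − 4 = 13, so B's payoff is 13 + 74.40 = 87.40.

87.40 dollars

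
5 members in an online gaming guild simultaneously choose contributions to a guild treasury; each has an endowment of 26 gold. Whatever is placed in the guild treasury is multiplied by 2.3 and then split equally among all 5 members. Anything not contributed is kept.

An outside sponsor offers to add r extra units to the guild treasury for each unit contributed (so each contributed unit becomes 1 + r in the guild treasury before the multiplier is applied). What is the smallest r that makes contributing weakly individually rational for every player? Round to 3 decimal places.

With matching at rate r, one contributed unit becomes (1 + r) in the guild treasury and returns 2.3 × (1 + r) / 5 to the contributor.
Setting this equal to 1: 1 + r = 5/2.3 = 2.1739.
So the minimum matching rate is r = 2.1739 − 1 = 1.174.

1.174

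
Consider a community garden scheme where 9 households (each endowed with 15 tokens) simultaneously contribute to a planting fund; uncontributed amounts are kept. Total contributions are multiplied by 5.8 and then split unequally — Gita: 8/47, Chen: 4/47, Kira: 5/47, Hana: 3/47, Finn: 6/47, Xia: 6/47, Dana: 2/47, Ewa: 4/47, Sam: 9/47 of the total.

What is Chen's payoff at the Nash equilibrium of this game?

For player j, contributing a unit is worthwhile iff 5.8 × (j's share) ≥ 1, i.e. iff j's share is at least 0.1724.
Only Sam (9/47) clears that bar, contributing 15; the remaining 8 contribute 0. Total contributed: 15.
Chen keeps 15 and receives 5.8 × 15 × 4/47 = 7.40 from the planting fund, for a payoff of 22.40.

22.40 tokens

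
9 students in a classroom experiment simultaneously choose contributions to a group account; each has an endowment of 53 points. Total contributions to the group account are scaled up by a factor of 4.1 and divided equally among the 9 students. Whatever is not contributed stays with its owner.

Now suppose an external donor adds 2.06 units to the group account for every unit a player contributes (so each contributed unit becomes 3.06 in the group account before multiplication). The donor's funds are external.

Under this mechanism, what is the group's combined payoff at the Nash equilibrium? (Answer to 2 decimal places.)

5984.44 points

The effective private return per unit is now 4.1 × 3.06 / 9 = 1.3940 > 1, so every player's dominant strategy flips to full contribution.
So the Nash equilibrium is full contribution by all 9; the group earns 4.1 × 3.06 × 477 = 5984.44.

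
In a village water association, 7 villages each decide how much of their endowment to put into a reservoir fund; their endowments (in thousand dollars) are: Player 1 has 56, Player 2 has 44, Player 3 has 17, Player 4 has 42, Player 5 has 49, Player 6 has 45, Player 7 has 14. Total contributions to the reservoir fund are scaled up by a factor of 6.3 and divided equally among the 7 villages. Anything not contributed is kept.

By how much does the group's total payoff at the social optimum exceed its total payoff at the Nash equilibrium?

1415.10 thousand dollars

The private return per contributed unit is 6.3/7 = 0.9000 < 1 for every player regardless of endowment, so the Nash equilibrium is zero contribution and the group total is Σ E_j = 56 + 44 + 17 + 42 + 49 + 45 + 14 = 267.
Each contributed unit returns 6.300 to the group, so the social optimum is full contribution by everyone: group total = 6.300 × 267 = 1682.10.
Efficiency loss = (6.300 − 1) × 267 = 1415.10.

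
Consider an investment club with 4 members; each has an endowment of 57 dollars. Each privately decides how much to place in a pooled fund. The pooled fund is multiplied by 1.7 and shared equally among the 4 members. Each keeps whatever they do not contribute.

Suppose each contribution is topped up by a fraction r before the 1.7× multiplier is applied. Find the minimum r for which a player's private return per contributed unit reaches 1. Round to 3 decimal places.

1.353

With matching at rate r, one contributed unit becomes (1 + r) in the pooled fund and returns 1.7 × (1 + r) / 4 to the contributor.
Setting this equal to 1: 1 + r = 4/1.7 = 2.3529.
So the minimum matching rate is r = 2.3529 − 1 = 1.353.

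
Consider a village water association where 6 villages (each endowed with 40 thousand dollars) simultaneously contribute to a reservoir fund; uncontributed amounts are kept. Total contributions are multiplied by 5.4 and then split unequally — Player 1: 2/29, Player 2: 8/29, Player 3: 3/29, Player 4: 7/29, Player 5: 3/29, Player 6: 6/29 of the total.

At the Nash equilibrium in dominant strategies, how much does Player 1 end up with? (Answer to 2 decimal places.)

84.69 thousand dollars

Player j's private return per contributed unit is 5.4 × (j's share). Contributing is weakly dominant for j when that share is at least 1/5.4 = 0.1852, and contributing 0 is dominant otherwise.
The shares above 0.1852 belong to Player 2, Player 4 and Player 6, contributing 40 each; the remaining 3 contribute 0. Total contributed: 120.
Player 1 keeps 40 and receives 5.4 × 120 × 2/29 = 44.69 from the reservoir fund, for a payoff of 84.69.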